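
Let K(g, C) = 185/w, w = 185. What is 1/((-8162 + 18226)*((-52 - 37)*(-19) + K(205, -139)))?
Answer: 1/17028288 ≈ 5.8726e-8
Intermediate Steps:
K(g, C) = 1 (K(g, C) = 185/185 = 185*(1/185) = 1)
1/((-8162 + 18226)*((-52 - 37)*(-19) + K(205, -139))) = 1/((-8162 + 18226)*((-52 - 37)*(-19) + 1)) = 1/(10064*(-89*(-19) + 1)) = 1/(10064*(1691 + 1)) = 1/(10064*1692) = 1/17028288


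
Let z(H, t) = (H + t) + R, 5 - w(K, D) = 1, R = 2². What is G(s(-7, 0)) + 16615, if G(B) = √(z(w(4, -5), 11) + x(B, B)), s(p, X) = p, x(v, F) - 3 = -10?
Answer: 16615 + 2*√3 ≈ 16618.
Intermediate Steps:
x(v, F) = -7 (x(v, F) = 3 - 10 = -7)
R = 4
w(K, D) = 4 (w(K, D) = 5 - 1*1 = 5 - 1 = 4)
z(H, t) = 4 + H + t (z(H, t) = (H + t) + 4 = 4 + H + t)
G(B) = 2*√3 (G(B) = √((4 + 4 + 11) - 7) = √(19 - 7) = √12 = 2*√3)
G(s(-7, 0)) + 16615 = 2*√3 + 16615 = 16615 + 2*√3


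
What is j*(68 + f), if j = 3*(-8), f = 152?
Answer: -5280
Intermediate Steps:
j = -24
j*(68 + f) = -24*(68 + 152) = -24*220 = -5280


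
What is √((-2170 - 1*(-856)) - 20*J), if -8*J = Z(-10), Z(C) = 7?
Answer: I*√5186/2 ≈ 36.007*I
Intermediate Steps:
J = -7/8 (J = -⅛*7 = -7/8 ≈ -0.87500)
√((-2170 - 1*(-856)) - 20*J) = √((-2170 - 1*(-856)) - 20*(-7/8)) = √((-2170 + 856) + 35/2) = √(-1314 + 35/2) = √(-2593/2) = I*√5186/2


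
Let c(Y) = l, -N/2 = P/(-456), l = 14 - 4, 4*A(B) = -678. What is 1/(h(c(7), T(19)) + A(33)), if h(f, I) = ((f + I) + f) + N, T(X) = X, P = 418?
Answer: -3/386 ≈ -0.0077720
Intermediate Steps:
A(B) = -339/2 (A(B) = (¼)*(-678) = -339/2)
l = 10
N = 11/6 (N = -836/(-456) = -836*(-1)/456 = -2*(-11/12) = 11/6 ≈ 1.8333)
c(Y) = 10
h(f, I) = 11/6 + I + 2*f (h(f, I) = ((f + I) + f) + 11/6 = ((I + f) + f) + 11/6 = (I + 2*f) + 11/6 = 11/6 + I + 2*f)
1/(h(c(7), T(19)) + A(33)) = 1/((11/6 + 19 + 2*10) - 339/2) = 1/((11/6 + 19 + 20) - 339/2) = 1/(245/6 - 339/2) = 1/(-386/3) = -3/386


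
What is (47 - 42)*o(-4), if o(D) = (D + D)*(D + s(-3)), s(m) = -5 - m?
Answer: 240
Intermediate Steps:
o(D) = 2*D*(-2 + D) (o(D) = (D + D)*(D + (-5 - 1*(-3))) = (2*D)*(D + (-5 + 3)) = (2*D)*(D - 2) = (2*D)*(-2 + D) = 2*D*(-2 + D))
(47 - 42)*o(-4) = (47 - 42)*(2*(-4)*(-2 - 4)) = 5*(2*(-4)*(-6)) = 5*48 = 240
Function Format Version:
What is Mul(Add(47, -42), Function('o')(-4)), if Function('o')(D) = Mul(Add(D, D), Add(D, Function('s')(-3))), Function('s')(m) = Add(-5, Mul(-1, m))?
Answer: 240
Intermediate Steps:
Function('o')(D) = Mul(2, D, Add(-2, D)) (Function('o')(D) = Mul(Add(D, D), Add(D, Add(-5, Mul(-1, -3)))) = Mul(Mul(2, D), Add(D, Add(-5, 3))) = Mul(Mul(2, D), Add(D, -2)) = Mul(Mul(2, D), Add(-2, D)) = Mul(2, D, Add(-2, D)))
Mul(Add(47, -42), Function('o')(-4)) = Mul(Add(47, -42), Mul(2, -4, Add(-2, -4))) = Mul(5, Mul(2, -4, -6)) = Mul(5, 48) = 240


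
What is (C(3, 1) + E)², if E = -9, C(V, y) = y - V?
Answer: 121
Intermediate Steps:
(C(3, 1) + E)² = ((1 - 1*3) - 9)² = ((1 - 3) - 9)² = (-2 - 9)² = (-11)² = 121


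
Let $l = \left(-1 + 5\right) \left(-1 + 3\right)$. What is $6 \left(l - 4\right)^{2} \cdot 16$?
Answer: $1536$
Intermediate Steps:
$l = 8$ ($l = 4 \cdot 2 = 8$)
$6 \left(l - 4\right)^{2} \cdot 16 = 6 \left(8 - 4\right)^{2} \cdot 16 = 6 \cdot 4^{2} \cdot 16 = 6 \cdot 16 \cdot 16 = 96 \cdot 16 = 1536$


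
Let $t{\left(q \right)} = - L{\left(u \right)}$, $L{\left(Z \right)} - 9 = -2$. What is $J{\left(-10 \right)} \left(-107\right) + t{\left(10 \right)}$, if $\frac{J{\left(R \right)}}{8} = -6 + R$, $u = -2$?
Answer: $13689$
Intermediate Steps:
$L{\left(Z \right)} = 7$ ($L{\left(Z \right)} = 9 - 2 = 7$)
$t{\left(q \right)} = -7$ ($t{\left(q \right)} = \left(-1\right) 7 = -7$)
$J{\left(R \right)} = -48 + 8 R$ ($J{\left(R \right)} = 8 \left(-6 + R\right) = -48 + 8 R$)
$J{\left(-10 \right)} \left(-107\right) + t{\left(10 \right)} = \left(-48 + 8 \left(-10\right)\right) \left(-107\right) - 7 = \left(-48 - 80\right) \left(-107\right) - 7 = \left(-128\right) \left(-107\right) - 7 = 13696 - 7 = 13689$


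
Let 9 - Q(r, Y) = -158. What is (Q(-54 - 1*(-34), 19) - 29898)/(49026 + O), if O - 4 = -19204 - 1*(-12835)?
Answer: -29731/42661 ≈ -0.69691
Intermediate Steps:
Q(r, Y) = 167 (Q(r, Y) = 9 - 1*(-158) = 9 + 158 = 167)
O = -6365 (O = 4 + (-19204 - 1*(-12835)) = 4 + (-19204 + 12835) = 4 - 6369 = -6365)
(Q(-54 - 1*(-34), 19) - 29898)/(49026 + O) = (167 - 29898)/(49026 - 6365) = -29731/42661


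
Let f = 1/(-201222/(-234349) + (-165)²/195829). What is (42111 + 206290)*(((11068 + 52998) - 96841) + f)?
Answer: -372742051737271765604/45785254563 ≈ -8.1411e+9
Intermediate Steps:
f = 45892330321/45785254563 (f = 1/(-201222*(-1/234349) + 27225*(1/195829)) = 1/(201222/234349 + 27225/195829) = 1/(45785254563/45892330321) = 45892330321/45785254563 ≈ 1.0023)
(42111 + 206290)*(((11068 + 52998) - 96841) + f) = (42111 + 206290)*(((11068 + 52998) - 96841) + 45892330321/45785254563) = 248401*((64066 - 96841) + 45892330321/45785254563) = 248401*(-32775 + 45892330321/45785254563) = 248401*(-1500565825972004/45785254563) = -372742051737271765604/45785254563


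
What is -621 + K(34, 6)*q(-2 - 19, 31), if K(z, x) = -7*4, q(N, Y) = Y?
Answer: -1489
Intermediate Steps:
K(z, x) = -28
-621 + K(34, 6)*q(-2 - 19, 31) = -621 - 28*31 = -621 - 868 = -1489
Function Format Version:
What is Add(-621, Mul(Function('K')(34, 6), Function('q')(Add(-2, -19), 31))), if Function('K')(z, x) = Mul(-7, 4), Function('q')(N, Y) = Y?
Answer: -1489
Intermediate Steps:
Function('K')(z, x) = -28
Add(-621, Mul(Function('K')(34, 6), Function('q')(Add(-2, -19), 31))) = Add(-621, Mul(-28, 31)) = Add(-621, -868) = -1489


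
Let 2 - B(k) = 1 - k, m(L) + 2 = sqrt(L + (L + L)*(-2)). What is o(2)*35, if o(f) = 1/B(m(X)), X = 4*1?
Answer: -35/13 - 70*I*sqrt(3)/13 ≈ -2.6923 - 9.3264*I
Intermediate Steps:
X = 4
m(L) = -2 + sqrt(3)*sqrt(-L) (m(L) = -2 + sqrt(L + (L + L)*(-2)) = -2 + sqrt(L + (2*L)*(-2)) = -2 + sqrt(L - 4*L) = -2 + sqrt(-3*L) = -2 + sqrt(3)*sqrt(-L))
B(k) = 1 + k (B(k) = 2 - (1 - k) = 2 + (-1 + k) = 1 + k)
o(f) = 1/(-1 + 2*I*sqrt(3)) (o(f) = 1/(1 + (-2 + sqrt(3)*sqrt(-1*4))) = 1/(1 + (-2 + sqrt(3)*sqrt(-4))) = 1/(1 + (-2 + sqrt(3)*(2*I))) = 1/(1 + (-2 + 2*I*sqrt(3))) = 1/(-1 + 2*I*sqrt(3)))
o(2)*35 = -I/(I + 2*sqrt(3))*35 = -35*I/(I + 2*sqrt(3))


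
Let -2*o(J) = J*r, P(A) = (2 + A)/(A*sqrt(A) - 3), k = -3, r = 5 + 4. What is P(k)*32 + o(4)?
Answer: (-18*sqrt(3) + 22*I/3)/(sqrt(3) - I) ≈ -15.333 - 4.6188*I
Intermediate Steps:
r = 9
P(A) = (2 + A)/(-3 + A**(3/2)) (P(A) = (2 + A)/(A**(3/2) - 3) = (2 + A)/(-3 + A**(3/2)))
o(J) = -9*J/2 (o(J) = -J*9/2 = -9*J/2)
P(k)*32 + o(4) = ((2 - 3)/(-3 + (-3)**(3/2)))*32 - 9/2*4 = (-1/(-3 - 3*I*sqrt(3)))*32 - 18 = -1/(-3 - 3*I*sqrt(3))*32 - 18 = -32/(-3 - 3*I*sqrt(3)) - 18 = -18 - 32/(-3 - 3*I*sqrt(3))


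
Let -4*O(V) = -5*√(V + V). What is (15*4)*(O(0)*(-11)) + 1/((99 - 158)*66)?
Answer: -1/3894 ≈ -0.00025681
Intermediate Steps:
O(V) = 5*√2*√V/4 (O(V) = -(-5)*√(V + V)/4 = -(-5)*√(2*V)/4 = -(-5)*√2*√V/4 = 5*√2*√V/4)
(15*4)*(O(0)*(-11)) + 1/((99 - 158)*66) = (15*4)*((5*√2*√0/4)*(-11)) + 1/((99 - 158)*66) = 60*(((5/4)*√2*0)*(-11)) + (1/66)/(-59) = 60*(0*(-11)) - 1/59*1/66 = 60*0 - 1/3894 = 0 - 1/3894 = -1/3894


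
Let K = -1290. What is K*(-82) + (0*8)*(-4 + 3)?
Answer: 105780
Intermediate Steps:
K*(-82) + (0*8)*(-4 + 3) = -1290*(-82) + (0*8)*(-4 + 3) = 105780 + 0*(-1) = 105780 + 0 = 105780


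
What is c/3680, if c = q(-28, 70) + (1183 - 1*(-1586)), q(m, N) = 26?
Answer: 559/736 ≈ 0.75951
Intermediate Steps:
c = 2795 (c = 26 + (1183 - 1*(-1586)) = 26 + (1183 + 1586) = 26 + 2769 = 2795)
c/3680 = 2795/3680 = 2795*(1/3680) = 559/736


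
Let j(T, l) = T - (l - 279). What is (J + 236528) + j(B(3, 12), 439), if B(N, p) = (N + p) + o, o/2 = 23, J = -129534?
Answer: 106895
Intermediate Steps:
o = 46 (o = 2*23 = 46)
B(N, p) = 46 + N + p (B(N, p) = (N + p) + 46 = 46 + N + p)
j(T, l) = 279 + T - l (j(T, l) = T - (-279 + l) = T + (279 - l) = 279 + T - l)
(J + 236528) + j(B(3, 12), 439) = (-129534 + 236528) + (279 + (46 + 3 + 12) - 1*439) = 106994 + (279 + 61 - 439) = 106994 - 99 = 106895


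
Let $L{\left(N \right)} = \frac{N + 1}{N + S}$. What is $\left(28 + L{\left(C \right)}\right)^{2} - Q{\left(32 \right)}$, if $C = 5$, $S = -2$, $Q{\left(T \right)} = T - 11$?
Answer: $879$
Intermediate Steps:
$Q{\left(T \right)} = -11 + T$
$L{\left(N \right)} = \frac{1 + N}{-2 + N}$ ($L{\left(N \right)} = \frac{N + 1}{N - 2} = \frac{1 + N}{-2 + N}$)
$\left(28 + L{\left(C \right)}\right)^{2} - Q{\left(32 \right)} = \left(28 + \frac{1 + 5}{-2 + 5}\right)^{2} - \left(-11 + 32\right) = \left(28 + \frac{1}{3} \cdot 6\right)^{2} - 21 = \left(28 + 2\right)^{2} - 21 = 30^{2} - 21 = 900 - 21 = 879$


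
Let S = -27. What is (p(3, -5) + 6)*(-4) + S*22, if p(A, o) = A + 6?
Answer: -654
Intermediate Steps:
p(A, o) = 6 + A
(p(3, -5) + 6)*(-4) + S*22 = ((6 + 3) + 6)*(-4) - 27*22 = (9 + 6)*(-4) - 594 = 15*(-4) - 594 = -60 - 594 = -654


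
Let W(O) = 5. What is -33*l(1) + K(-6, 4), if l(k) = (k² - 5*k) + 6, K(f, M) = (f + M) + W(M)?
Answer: -63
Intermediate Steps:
K(f, M) = 5 + M + f (K(f, M) = (f + M) + 5 = (M + f) + 5 = 5 + M + f)
l(k) = 6 + k² - 5*k
-33*l(1) + K(-6, 4) = -33*(6 + 1² - 5*1) + (5 + 4 - 6) = -33*(6 + 1 - 5) + 3 = -33*2 + 3 = -66 + 3 = -63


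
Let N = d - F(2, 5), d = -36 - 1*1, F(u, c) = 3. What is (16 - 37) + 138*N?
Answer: -5541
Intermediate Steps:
d = -37 (d = -36 - 1 = -37)
N = -40 (N = -37 - 1*3 = -37 - 3 = -40)
(16 - 37) + 138*N = (16 - 37) + 138*(-40) = -21 - 5520 = -5541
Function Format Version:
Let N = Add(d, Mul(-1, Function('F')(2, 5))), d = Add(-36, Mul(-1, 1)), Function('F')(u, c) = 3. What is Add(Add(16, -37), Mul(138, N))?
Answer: -5541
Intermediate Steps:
d = -37 (d = Add(-36, -1) = -37)
N = -40 (N = Add(-37, Mul(-1, 3)) = Add(-37, -3) = -40)
Add(Add(16, -37), Mul(138, N)) = Add(Add(16, -37), Mul(138, -40)) = Add(-21, -5520) = -5541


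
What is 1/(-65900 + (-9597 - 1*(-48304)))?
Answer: -1/27193 ≈ -3.6774e-5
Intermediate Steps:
1/(-65900 + (-9597 - 1*(-48304))) = 1/(-65900 + (-9597 + 48304)) = 1/(-65900 + 38707) = 1/(-27193) = -1/27193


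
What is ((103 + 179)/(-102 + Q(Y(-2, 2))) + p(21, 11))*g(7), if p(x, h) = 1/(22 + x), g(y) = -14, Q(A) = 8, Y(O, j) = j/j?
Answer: 1792/43 ≈ 41.674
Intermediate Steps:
Y(O, j) = 1
((103 + 179)/(-102 + Q(Y(-2, 2))) + p(21, 11))*g(7) = ((103 + 179)/(-102 + 8) + 1/(22 + 21))*(-14) = (282/(-94) + 1/43)*(-14) = (282*(-1/94) + 1/43)*(-14) = (-3 + 1/43)*(-14) = -128/43*(-14) = 1792/43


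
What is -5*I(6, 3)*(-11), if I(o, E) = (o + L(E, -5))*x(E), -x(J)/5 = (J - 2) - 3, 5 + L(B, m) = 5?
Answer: 3300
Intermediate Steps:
L(B, m) = 0 (L(B, m) = -5 + 5 = 0)
x(J) = 25 - 5*J (x(J) = -5*((J - 2) - 3) = -5*((-2 + J) - 3) = -5*(-5 + J) = 25 - 5*J)
I(o, E) = o*(25 - 5*E) (I(o, E) = (o + 0)*(25 - 5*E) = o*(25 - 5*E))
-5*I(6, 3)*(-11) = -25*6*(5 - 1*3)*(-11) = -25*6*(5 - 3)*(-11) = -25*6*2*(-11) = -5*60*(-11) = -300*(-11) = 3300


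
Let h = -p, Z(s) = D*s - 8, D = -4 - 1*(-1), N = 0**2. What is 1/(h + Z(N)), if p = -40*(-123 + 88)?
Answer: -1/1408 ≈ -0.00071023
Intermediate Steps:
N = 0
D = -3 (D = -4 + 1 = -3)
Z(s) = -8 - 3*s (Z(s) = -3*s - 8 = -8 - 3*s)
p = 1400 (p = -40*(-35) = 1400)
h = -1400 (h = -1*1400 = -1400)
1/(h + Z(N)) = 1/(-1400 + (-8 - 3*0)) = 1/(-1400 + (-8 + 0)) = 1/(-1400 - 8) = 1/(-1408) = -1/1408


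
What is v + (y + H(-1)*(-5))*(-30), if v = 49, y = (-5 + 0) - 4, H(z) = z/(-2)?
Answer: 394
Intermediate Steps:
H(z) = -z/2 (H(z) = z*(-½) = -z/2)
y = -9 (y = -5 - 4 = -9)
v + (y + H(-1)*(-5))*(-30) = 49 + (-9 - ½*(-1)*(-5))*(-30) = 49 + (-9 + (½)*(-5))*(-30) = 49 + (-9 - 5/2)*(-30) = 49 - 23/2*(-30) = 49 + 345 = 394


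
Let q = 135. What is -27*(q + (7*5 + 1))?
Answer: -4617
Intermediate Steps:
-27*(q + (7*5 + 1)) = -27*(135 + (7*5 + 1)) = -27*(135 + (35 + 1)) = -27*(135 + 36) = -27*171 = -4617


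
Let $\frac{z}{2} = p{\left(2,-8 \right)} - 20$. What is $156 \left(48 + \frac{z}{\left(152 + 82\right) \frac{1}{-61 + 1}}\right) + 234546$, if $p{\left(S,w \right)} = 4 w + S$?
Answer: $246034$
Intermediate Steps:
$p{\left(S,w \right)} = S + 4 w$
$z = -100$ ($z = 2 \left(\left(2 + 4 \left(-8\right)\right) - 20\right) = 2 \left(\left(2 - 32\right) - 20\right) = 2 \left(-30 - 20\right) = 2 \left(-50\right) = -100$)
$156 \left(48 + \frac{z}{\left(152 + 82\right) \frac{1}{-61 + 1}}\right) + 234546 = 156 \left(48 - \frac{100}{\left(152 + 82\right) \frac{1}{-61 + 1}}\right) + 234546 = 156 \left(48 - \frac{100}{234 \frac{1}{-60}}\right) + 234546 = 156 \left(48 - \frac{100}{234 \left(- \frac{1}{60}\right)}\right) + 234546 = 156 \left(48 - \frac{100}{- \frac{39}{10}}\right) + 234546 = 156 \left(48 - - \frac{1000}{39}\right) + 234546 = 156 \left(48 + \frac{1000}{39}\right) + 234546 = 156 \cdot \frac{2872}{39} + 234546 = 11488 + 234546 = 246034$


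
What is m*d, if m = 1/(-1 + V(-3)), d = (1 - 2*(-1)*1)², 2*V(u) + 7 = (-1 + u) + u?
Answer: -9/8 ≈ -1.1250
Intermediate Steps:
V(u) = -4 + u (V(u) = -7/2 + ((-1 + u) + u)/2 = -7/2 + (-1 + 2*u)/2 = -7/2 + (-½ + u) = -4 + u)
d = 9 (d = (1 + 2*1)² = (1 + 2)² = 3² = 9)
m = -⅛ (m = 1/(-1 + (-4 - 3)) = 1/(-1 - 7) = 1/(-8) = -⅛ ≈ -0.12500)
m*d = -⅛*9 = -9/8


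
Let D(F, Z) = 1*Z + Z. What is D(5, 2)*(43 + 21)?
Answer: 256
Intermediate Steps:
D(F, Z) = 2*Z (D(F, Z) = Z + Z = 2*Z)
D(5, 2)*(43 + 21) = (2*2)*(43 + 21) = 4*64 = 256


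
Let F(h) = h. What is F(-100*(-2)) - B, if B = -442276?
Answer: 442476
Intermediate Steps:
F(-100*(-2)) - B = -100*(-2) - 1*(-442276) = 200 + 442276 = 442476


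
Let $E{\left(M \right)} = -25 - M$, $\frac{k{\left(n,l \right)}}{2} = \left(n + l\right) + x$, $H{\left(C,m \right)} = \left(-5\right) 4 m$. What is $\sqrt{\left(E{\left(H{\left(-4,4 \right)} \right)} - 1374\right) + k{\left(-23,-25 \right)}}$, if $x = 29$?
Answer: $i \sqrt{1357} \approx 36.837 i$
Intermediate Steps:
$H{\left(C,m \right)} = - 20 m$
$k{\left(n,l \right)} = 58 + 2 l + 2 n$ ($k{\left(n,l \right)} = 2 \left(\left(n + l\right) + 29\right) = 2 \left(\left(l + n\right) + 29\right) = 2 \left(29 + l + n\right) = 58 + 2 l + 2 n$)
$\sqrt{\left(E{\left(H{\left(-4,4 \right)} \right)} - 1374\right) + k{\left(-23,-25 \right)}} = \sqrt{\left(\left(-25 - \left(-20\right) 4\right) - 1374\right) + \left(58 + 2 \left(-25\right) + 2 \left(-23\right)\right)} = \sqrt{\left(\left(-25 - -80\right) - 1374\right) - 38} = \sqrt{\left(\left(-25 + 80\right) - 1374\right) - 38} = \sqrt{\left(55 - 1374\right) - 38} = \sqrt{-1319 - 38} = \sqrt{-1357} = i \sqrt{1357}$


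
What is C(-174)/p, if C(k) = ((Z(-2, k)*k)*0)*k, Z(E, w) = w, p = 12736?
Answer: 0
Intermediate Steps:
C(k) = 0 (C(k) = ((k*k)*0)*k = (k²*0)*k = 0*k = 0)
C(-174)/p = 0/12736 = 0*(1/12736) = 0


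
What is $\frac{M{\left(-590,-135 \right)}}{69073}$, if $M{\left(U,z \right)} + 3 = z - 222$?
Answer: $- \frac{360}{69073} \approx -0.0052119$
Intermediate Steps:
$M{\left(U,z \right)} = -225 + z$ ($M{\left(U,z \right)} = -3 + \left(z - 222\right) = -3 + \left(-222 + z\right) = -225 + z$)
$\frac{M{\left(-590,-135 \right)}}{69073} = \frac{-225 - 135}{69073} = \left(-360\right) \frac{1}{69073} = - \frac{360}{69073}$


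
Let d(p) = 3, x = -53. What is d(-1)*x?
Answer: -159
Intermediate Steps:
d(-1)*x = 3*(-53) = -159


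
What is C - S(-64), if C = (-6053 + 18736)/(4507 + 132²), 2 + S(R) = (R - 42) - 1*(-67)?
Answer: 911854/21931 ≈ 41.578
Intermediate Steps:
S(R) = 23 + R (S(R) = -2 + ((R - 42) - 1*(-67)) = -2 + ((-42 + R) + 67) = -2 + (25 + R) = 23 + R)
C = 12683/21931 (C = 12683/(4507 + 17424) = 12683/21931 ≈ 0.57831)
C - S(-64) = 12683/21931 - (23 - 64) = 12683/21931 - 1*(-41) = 12683/21931 + 41 = 911854/21931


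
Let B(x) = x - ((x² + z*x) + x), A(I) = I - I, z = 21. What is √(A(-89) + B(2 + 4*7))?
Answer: 3*I*√170 ≈ 39.115*I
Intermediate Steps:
A(I) = 0
B(x) = -x² - 21*x (B(x) = x - ((x² + 21*x) + x) = x - (x² + 22*x) = x + (-x² - 22*x) = -x² - 21*x)
√(A(-89) + B(2 + 4*7)) = √(0 - (2 + 4*7)*(21 + (2 + 4*7))) = √(0 - (2 + 28)*(21 + (2 + 28))) = √(0 - 1*30*(21 + 30)) = √(0 - 1*30*51) = √(0 - 1530) = √(-1530) = 3*I*√170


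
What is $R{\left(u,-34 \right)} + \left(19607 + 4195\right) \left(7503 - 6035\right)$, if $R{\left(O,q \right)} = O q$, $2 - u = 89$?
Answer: $34944294$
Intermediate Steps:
$u = -87$ ($u = 2 - 89 = -87$)
$R{\left(u,-34 \right)} + \left(19607 + 4195\right) \left(7503 - 6035\right) = \left(-87\right) \left(-34\right) + \left(19607 + 4195\right) \left(7503 - 6035\right) = 2958 + 23802 \cdot 1468 = 2958 + 34941336 = 34944294$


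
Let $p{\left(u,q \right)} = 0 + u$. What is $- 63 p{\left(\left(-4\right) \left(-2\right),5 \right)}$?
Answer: $-504$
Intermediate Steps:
$p{\left(u,q \right)} = u$
$- 63 p{\left(\left(-4\right) \left(-2\right),5 \right)} = - 63 \left(\left(-4\right) \left(-2\right)\right) = \left(-63\right) 8 = -504$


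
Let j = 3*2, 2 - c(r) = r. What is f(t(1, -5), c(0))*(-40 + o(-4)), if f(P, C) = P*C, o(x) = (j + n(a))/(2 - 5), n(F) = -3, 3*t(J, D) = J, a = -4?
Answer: -82/3 ≈ -27.333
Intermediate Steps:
t(J, D) = J/3
c(r) = 2 - r
j = 6
o(x) = -1 (o(x) = (6 - 3)/(2 - 5) = 3/(-3) = 3*(-⅓) = -1)
f(P, C) = C*P
f(t(1, -5), c(0))*(-40 + o(-4)) = ((2 - 1*0)*((⅓)*1))*(-40 - 1) = ((2 + 0)*(⅓))*(-41) = (2*(⅓))*(-41) = (⅔)*(-41) = -82/3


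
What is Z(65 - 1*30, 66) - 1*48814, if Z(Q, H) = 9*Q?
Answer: -48499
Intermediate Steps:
Z(65 - 1*30, 66) - 1*48814 = 9*(65 - 1*30) - 1*48814 = 9*(65 - 30) - 48814 = 9*35 - 48814 = 315 - 48814 = -48499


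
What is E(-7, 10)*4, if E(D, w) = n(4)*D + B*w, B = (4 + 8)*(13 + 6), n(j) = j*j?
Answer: 8672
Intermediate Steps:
n(j) = j²
B = 228 (B = 12*19 = 228)
E(D, w) = 16*D + 228*w (E(D, w) = 4²*D + 228*w = 16*D + 228*w)
E(-7, 10)*4 = (16*(-7) + 228*10)*4 = (-112 + 2280)*4 = 2168*4 = 8672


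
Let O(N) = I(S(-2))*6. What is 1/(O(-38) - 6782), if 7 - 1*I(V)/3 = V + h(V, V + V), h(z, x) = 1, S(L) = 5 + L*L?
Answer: -1/6836 ≈ -0.00014628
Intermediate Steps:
S(L) = 5 + L²
I(V) = 18 - 3*V (I(V) = 21 - 3*(V + 1) = 21 - 3*(1 + V) = 21 + (-3 - 3*V) = 18 - 3*V)
O(N) = -54 (O(N) = (18 - 3*(5 + (-2)²))*6 = (18 - 3*(5 + 4))*6 = (18 - 3*9)*6 = (18 - 27)*6 = -9*6 = -54)
1/(O(-38) - 6782) = 1/(-54 - 6782) = 1/(-6836) = -1/6836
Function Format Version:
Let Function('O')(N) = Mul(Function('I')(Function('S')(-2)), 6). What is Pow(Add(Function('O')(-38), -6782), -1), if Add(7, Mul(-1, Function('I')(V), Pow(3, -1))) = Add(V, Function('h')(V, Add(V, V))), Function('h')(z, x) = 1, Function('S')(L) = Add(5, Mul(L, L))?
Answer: Rational(-1, 6836) ≈ -0.00014628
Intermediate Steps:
Function('S')(L) = Add(5, Pow(L, 2))
Function('I')(V) = Add(18, Mul(-3, V)) (Function('I')(V) = Add(21, Mul(-3, Add(V, 1))) = Add(21, Mul(-3, Add(1, V))) = Add(21, Add(-3, Mul(-3, V))) = Add(18, Mul(-3, V)))
Function('O')(N) = -54 (Function('O')(N) = Mul(Add(18, Mul(-3, Add(5, Pow(-2, 2)))), 6) = Mul(Add(18, Mul(-3, Add(5, 4))), 6) = Mul(Add(18, Mul(-3, 9)), 6) = Mul(Add(18, -27), 6) = Mul(-9, 6) = -54)
Pow(Add(Function('O')(-38), -6782), -1) = Pow(Add(-54, -6782), -1) = Pow(-6836, -1) = Rational(-1, 6836)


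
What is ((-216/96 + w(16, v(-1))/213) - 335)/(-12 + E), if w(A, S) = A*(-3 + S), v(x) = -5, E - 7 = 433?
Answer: -287849/364656 ≈ -0.78937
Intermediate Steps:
E = 440 (E = 7 + 433 = 440)
((-216/96 + w(16, v(-1))/213) - 335)/(-12 + E) = ((-216/96 + (16*(-3 - 5))/213) - 335)/(-12 + 440) = ((-216*1/96 + (16*(-8))*(1/213)) - 335)/428 = ((-9/4 - 128*1/213) - 335)*(1/428) = ((-9/4 - 128/213) - 335)*(1/428) = (-2429/852 - 335)*(1/428) = -287849/852*1/428 = -287849/364656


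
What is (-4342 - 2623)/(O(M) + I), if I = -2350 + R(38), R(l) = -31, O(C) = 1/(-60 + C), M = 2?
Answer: 403970/138099 ≈ 2.9252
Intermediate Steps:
I = -2381 (I = -2350 - 31 = -2381)
(-4342 - 2623)/(O(M) + I) = (-4342 - 2623)/(1/(-60 + 2) - 2381) = -6965/(1/(-58) - 2381) = -6965/(-1/58 - 2381) = -6965/(-138099/58) = -6965*(-58/138099) = 403970/138099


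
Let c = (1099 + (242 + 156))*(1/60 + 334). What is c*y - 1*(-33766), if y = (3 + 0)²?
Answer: 90679451/20 ≈ 4.5340e+6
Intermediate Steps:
c = 10000459/20 (c = (1099 + 398)*(1/60 + 334) = 1497*(20041/60) = 10000459/20 ≈ 5.0002e+5)
y = 9 (y = 3² = 9)
c*y - 1*(-33766) = (10000459/20)*9 - 1*(-33766) = 90004131/20 + 33766 = 90679451/20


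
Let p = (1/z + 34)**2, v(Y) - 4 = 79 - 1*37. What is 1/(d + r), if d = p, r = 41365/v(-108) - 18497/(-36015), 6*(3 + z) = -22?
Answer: 66267600/135555360581 ≈ 0.00048886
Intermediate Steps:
z = -20/3 (z = -3 + (1/6)*(-22) = -3 - 11/3 = -20/3 ≈ -6.6667)
v(Y) = 46 (v(Y) = 4 + (79 - 1*37) = 4 + (79 - 37) = 4 + 42 = 46)
r = 1490611337/1656690 (r = 41365/46 - 18497/(-36015) = 41365*(1/46) - 18497*(-1/36015) = 41365/46 + 18497/36015 = 1490611337/1656690 ≈ 899.75)
p = 458329/400 (p = (1/(-20/3) + 34)**2 = (-3/20 + 34)**2 = (677/20)**2 = 458329/400 ≈ 1145.8)
d = 458329/400 ≈ 1145.8
1/(d + r) = 1/(458329/400 + 1490611337/1656690) = 1/(135555360581/66267600) = 66267600/135555360581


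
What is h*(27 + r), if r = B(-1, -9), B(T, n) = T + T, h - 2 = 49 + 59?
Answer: 2750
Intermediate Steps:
h = 110 (h = 2 + (49 + 59) = 2 + 108 = 110)
B(T, n) = 2*T
r = -2 (r = 2*(-1) = -2)
h*(27 + r) = 110*(27 - 2) = 110*25 = 2750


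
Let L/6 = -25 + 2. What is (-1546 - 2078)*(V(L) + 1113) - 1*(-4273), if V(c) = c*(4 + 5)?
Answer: 471769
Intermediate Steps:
L = -138 (L = 6*(-25 + 2) = 6*(-23) = -138)
V(c) = 9*c (V(c) = c*9 = 9*c)
(-1546 - 2078)*(V(L) + 1113) - 1*(-4273) = (-1546 - 2078)*(9*(-138) + 1113) - 1*(-4273) = -3624*(-1242 + 1113) + 4273 = -3624*(-129) + 4273 = 467496 + 4273 = 471769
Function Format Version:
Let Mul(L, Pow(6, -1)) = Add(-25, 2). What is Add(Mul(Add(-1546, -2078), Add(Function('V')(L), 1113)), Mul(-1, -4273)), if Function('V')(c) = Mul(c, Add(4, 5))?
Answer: 471769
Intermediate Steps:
L = -138 (L = Mul(6, Add(-25, 2)) = Mul(6, -23) = -138)
Function('V')(c) = Mul(9, c) (Function('V')(c) = Mul(c, 9) = Mul(9, c))
Add(Mul(Add(-1546, -2078), Add(Function('V')(L), 1113)), Mul(-1, -4273)) = Add(Mul(Add(-1546, -2078), Add(Mul(9, -138), 1113)), Mul(-1, -4273)) = Add(Mul(-3624, Add(-1242, 1113)), 4273) = Add(Mul(-3624, -129), 4273) = Add(467496, 4273) = 471769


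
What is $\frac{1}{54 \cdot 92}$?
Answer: $\frac{1}{4968} \approx 0.00020129$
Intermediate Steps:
$\frac{1}{54 \cdot 92} = \frac{1}{4968}$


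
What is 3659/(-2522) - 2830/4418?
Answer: -11651361/5571098 ≈ -2.0914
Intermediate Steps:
3659/(-2522) - 2830/4418 = 3659*(-1/2522) - 2830*1/4418 = -3659/2522 - 1415/2209 = -11651361/5571098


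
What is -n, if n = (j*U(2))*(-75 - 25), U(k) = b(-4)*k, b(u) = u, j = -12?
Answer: 9600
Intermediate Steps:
U(k) = -4*k
n = -9600 (n = (-(-48)*2)*(-75 - 25) = -12*(-8)*(-100) = 96*(-100) = -9600)
-n = -1*(-9600) = 9600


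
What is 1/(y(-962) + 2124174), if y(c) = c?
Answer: 1/2123212 ≈ 4.7098e-7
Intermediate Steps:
1/(y(-962) + 2124174) = 1/(-962 + 2124174) = 1/2123212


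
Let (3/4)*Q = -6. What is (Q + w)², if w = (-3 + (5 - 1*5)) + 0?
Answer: 121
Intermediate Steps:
Q = -8 (Q = (4/3)*(-6) = -8)
w = -3 (w = (-3 + (5 - 5)) + 0 = (-3 + 0) + 0 = -3 + 0 = -3)
(Q + w)² = (-8 - 3)² = (-11)² = 121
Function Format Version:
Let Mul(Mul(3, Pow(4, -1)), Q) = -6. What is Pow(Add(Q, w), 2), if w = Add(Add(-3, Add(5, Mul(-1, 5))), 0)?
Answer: 121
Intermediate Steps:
Q = -8 (Q = Mul(Rational(4, 3), -6) = -8)
w = -3 (w = Add(Add(-3, Add(5, -5)), 0) = Add(Add(-3, 0), 0) = Add(-3, 0) = -3)
Pow(Add(Q, w), 2) = Pow(Add(-8, -3), 2) = Pow(-11, 2) = 121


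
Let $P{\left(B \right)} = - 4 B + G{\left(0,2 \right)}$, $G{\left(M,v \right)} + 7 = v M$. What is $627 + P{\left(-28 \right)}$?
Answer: $732$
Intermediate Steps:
$G{\left(M,v \right)} = -7 + M v$ ($G{\left(M,v \right)} = -7 + v M = -7 + M v$)
$P{\left(B \right)} = -7 - 4 B$ ($P{\left(B \right)} = - 4 B + \left(-7 + 0 \cdot 2\right) = - 4 B + \left(-7 + 0\right) = - 4 B - 7 = -7 - 4 B$)
$627 + P{\left(-28 \right)} = 627 - -105 = 627 + \left(-7 + 112\right) = 627 + 105 = 732$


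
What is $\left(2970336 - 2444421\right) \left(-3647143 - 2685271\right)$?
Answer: $-3330311508810$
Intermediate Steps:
$\left(2970336 - 2444421\right) \left(-3647143 - 2685271\right) = 525915 \left(-6332414\right) = -3330311508810$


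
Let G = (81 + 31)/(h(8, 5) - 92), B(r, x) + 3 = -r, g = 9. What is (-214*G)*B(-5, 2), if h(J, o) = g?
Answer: 47936/83 ≈ 577.54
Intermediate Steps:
B(r, x) = -3 - r
h(J, o) = 9
G = -112/83 (G = (81 + 31)/(9 - 92) = 112/(-83) = 112*(-1/83) = -112/83 ≈ -1.3494)
(-214*G)*B(-5, 2) = (-214*(-112/83))*(-3 - 1*(-5)) = 23968*(-3 + 5)/83 = (23968/83)*2 = 47936/83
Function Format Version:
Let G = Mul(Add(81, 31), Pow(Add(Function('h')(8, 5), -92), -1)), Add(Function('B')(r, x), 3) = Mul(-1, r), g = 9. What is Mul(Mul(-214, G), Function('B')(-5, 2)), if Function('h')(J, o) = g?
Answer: Rational(47936, 83) ≈ 577.54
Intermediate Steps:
Function('B')(r, x) = Add(-3, Mul(-1, r))
Function('h')(J, o) = 9
G = Rational(-112, 83) (G = Mul(Add(81, 31), Pow(Add(9, -92), -1)) = Mul(112, Pow(-83, -1)) = Mul(112, Rational(-1, 83)) = Rational(-112, 83) ≈ -1.3494)
Mul(Mul(-214, G), Function('B')(-5, 2)) = Mul(Mul(-214, Rational(-112, 83)), Add(-3, Mul(-1, -5))) = Mul(Rational(23968, 83), Add(-3, 5)) = Mul(Rational(23968, 83), 2) = Rational(47936, 83)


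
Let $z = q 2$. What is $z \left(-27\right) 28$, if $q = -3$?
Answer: $4536$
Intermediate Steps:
$z = -6$ ($z = \left(-3\right) 2 = -6$)
$z \left(-27\right) 28 = \left(-6\right) \left(-27\right) 28 = 162 \cdot 28 = 4536$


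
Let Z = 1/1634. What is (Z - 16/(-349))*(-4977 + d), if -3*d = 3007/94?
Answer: -12420986951/53605004 ≈ -231.71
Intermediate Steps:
d = -3007/282 (d = -3007/(3*94) = -⅓*3007/94 = -3007/282 ≈ -10.663)
Z = 1/1634 ≈ 0.00061200
(Z - 16/(-349))*(-4977 + d) = (1/1634 - 16/(-349))*(-4977 - 3007/282) = (1/1634 - 16*(-1/349))*(-1406521/282) = (1/1634 + 16/349)*(-1406521/282) = (26493/570266)*(-1406521/282) = -12420986951/53605004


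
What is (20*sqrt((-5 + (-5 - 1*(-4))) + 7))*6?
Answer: 120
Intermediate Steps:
(20*sqrt((-5 + (-5 - 1*(-4))) + 7))*6 = (20*sqrt((-5 + (-5 + 4)) + 7))*6 = (20*sqrt((-5 - 1) + 7))*6 = (20*sqrt(-6 + 7))*6 = (20*sqrt(1))*6 = (20*1)*6 = 20*6 = 120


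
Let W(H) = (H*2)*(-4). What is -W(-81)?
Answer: -648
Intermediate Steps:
W(H) = -8*H (W(H) = (2*H)*(-4) = -8*H)
-W(-81) = -(-8)*(-81) = -1*648 = -648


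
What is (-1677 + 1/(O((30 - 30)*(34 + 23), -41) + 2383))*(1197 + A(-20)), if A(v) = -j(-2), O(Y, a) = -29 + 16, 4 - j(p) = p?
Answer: -1577872133/790 ≈ -1.9973e+6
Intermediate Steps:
j(p) = 4 - p
O(Y, a) = -13
A(v) = -6 (A(v) = -(4 - 1*(-2)) = -(4 + 2) = -1*6 = -6)
(-1677 + 1/(O((30 - 30)*(34 + 23), -41) + 2383))*(1197 + A(-20)) = (-1677 + 1/(-13 + 2383))*(1197 - 6) = (-1677 + 1/2370)*1191 = -3974489/2370*1191 = -1577872133/790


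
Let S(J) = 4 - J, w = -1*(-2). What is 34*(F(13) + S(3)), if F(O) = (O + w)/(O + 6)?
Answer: 1156/19 ≈ 60.842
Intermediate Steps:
w = 2
F(O) = (2 + O)/(6 + O) (F(O) = (O + 2)/(O + 6) = (2 + O)/(6 + O))
34*(F(13) + S(3)) = 34*((2 + 13)/(6 + 13) + (4 - 1*3)) = 34*(15/19 + (4 - 3)) = 34*((1/19)*15 + 1) = 34*(15/19 + 1) = 34*(34/19) = 1156/19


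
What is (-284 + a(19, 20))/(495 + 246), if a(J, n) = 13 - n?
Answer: -97/247 ≈ -0.39271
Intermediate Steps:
(-284 + a(19, 20))/(495 + 246) = (-284 + (13 - 1*20))/(495 + 246) = (-284 + (13 - 20))/741 = (-284 - 7)*(1/741) = -291*1/741 = -97/247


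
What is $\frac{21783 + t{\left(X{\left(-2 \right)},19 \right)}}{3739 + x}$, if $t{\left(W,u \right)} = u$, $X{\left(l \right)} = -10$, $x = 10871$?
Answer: $\frac{10901}{7305} \approx 1.4923$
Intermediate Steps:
$\frac{21783 + t{\left(X{\left(-2 \right)},19 \right)}}{3739 + x} = \frac{21783 + 19}{3739 + 10871} = \frac{21802}{14610} = 21802 \cdot \frac{1}{14610} = \frac{10901}{7305}$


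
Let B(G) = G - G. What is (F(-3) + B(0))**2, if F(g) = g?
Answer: 9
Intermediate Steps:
B(G) = 0
(F(-3) + B(0))**2 = (-3 + 0)**2 = (-3)**2 = 9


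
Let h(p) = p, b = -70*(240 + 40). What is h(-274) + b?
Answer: -19874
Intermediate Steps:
b = -19600 (b = -70*280 = -19600)
h(-274) + b = -274 - 19600 = -19874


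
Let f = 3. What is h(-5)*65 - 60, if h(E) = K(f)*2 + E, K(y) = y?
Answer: 5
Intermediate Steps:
h(E) = 6 + E (h(E) = 3*2 + E = 6 + E)
h(-5)*65 - 60 = (6 - 5)*65 - 60 = 1*65 - 60 = 65 - 60 = 5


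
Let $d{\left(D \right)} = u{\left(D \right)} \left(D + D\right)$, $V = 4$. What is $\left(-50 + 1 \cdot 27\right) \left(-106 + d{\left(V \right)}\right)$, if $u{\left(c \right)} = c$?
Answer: $1702$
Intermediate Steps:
$d{\left(D \right)} = 2 D^{2}$ ($d{\left(D \right)} = D \left(D + D\right) = D 2 D = 2 D^{2}$)
$\left(-50 + 1 \cdot 27\right) \left(-106 + d{\left(V \right)}\right) = \left(-50 + 1 \cdot 27\right) \left(-106 + 2 \cdot 4^{2}\right) = \left(-50 + 27\right) \left(-106 + 2 \cdot 16\right) = - 23 \left(-106 + 32\right) = \left(-23\right) \left(-74\right) = 1702$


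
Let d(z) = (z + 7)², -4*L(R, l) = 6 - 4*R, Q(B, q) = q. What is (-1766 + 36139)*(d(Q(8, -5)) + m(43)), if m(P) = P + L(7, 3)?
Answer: 3609165/2 ≈ 1.8046e+6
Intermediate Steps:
L(R, l) = -3/2 + R (L(R, l) = -(6 - 4*R)/4 = -3/2 + R)
d(z) = (7 + z)²
m(P) = 11/2 + P (m(P) = P + (-3/2 + 7) = P + 11/2 = 11/2 + P)
(-1766 + 36139)*(d(Q(8, -5)) + m(43)) = (-1766 + 36139)*((7 - 5)² + (11/2 + 43)) = 34373*(2² + 97/2) = 34373*(4 + 97/2) = 34373*(105/2) = 3609165/2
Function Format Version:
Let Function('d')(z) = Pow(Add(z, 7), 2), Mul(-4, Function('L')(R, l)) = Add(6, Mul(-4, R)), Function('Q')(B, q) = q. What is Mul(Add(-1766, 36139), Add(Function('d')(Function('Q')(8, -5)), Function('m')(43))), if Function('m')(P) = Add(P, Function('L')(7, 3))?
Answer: Rational(3609165, 2) ≈ 1.8046e+6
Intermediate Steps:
Function('L')(R, l) = Add(Rational(-3, 2), R) (Function('L')(R, l) = Mul(Rational(-1, 4), Add(6, Mul(-4, R))) = Add(Rational(-3, 2), R))
Function('d')(z) = Pow(Add(7, z), 2)
Function('m')(P) = Add(Rational(11, 2), P) (Function('m')(P) = Add(P, Add(Rational(-3, 2), 7)) = Add(P, Rational(11, 2)) = Add(Rational(11, 2), P))
Mul(Add(-1766, 36139), Add(Function('d')(Function('Q')(8, -5)), Function('m')(43))) = Mul(Add(-1766, 36139), Add(Pow(Add(7, -5), 2), Add(Rational(11, 2), 43))) = Mul(34373, Add(Pow(2, 2), Rational(97, 2))) = Mul(34373, Add(4, Rational(97, 2))) = Mul(34373, Rational(105, 2)) = Rational(3609165, 2)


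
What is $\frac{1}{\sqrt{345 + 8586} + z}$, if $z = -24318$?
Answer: $- \frac{8106}{197118731} - \frac{\sqrt{8931}}{591356193} \approx -4.1282 \cdot 10^{-5}$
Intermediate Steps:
$\frac{1}{\sqrt{345 + 8586} + z} = \frac{1}{\sqrt{345 + 8586} - 24318} = \frac{1}{\sqrt{8931} - 24318} = \frac{1}{-24318 + \sqrt{8931}}$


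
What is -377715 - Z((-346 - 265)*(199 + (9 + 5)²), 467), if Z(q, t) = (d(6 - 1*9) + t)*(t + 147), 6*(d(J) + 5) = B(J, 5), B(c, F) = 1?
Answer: -1984456/3 ≈ -6.6149e+5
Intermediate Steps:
d(J) = -29/6 (d(J) = -5 + (⅙)*1 = -5 + ⅙ = -29/6)
Z(q, t) = (147 + t)*(-29/6 + t) (Z(q, t) = (-29/6 + t)*(t + 147) = (-29/6 + t)*(147 + t) = (147 + t)*(-29/6 + t))
-377715 - Z((-346 - 265)*(199 + (9 + 5)²), 467) = -377715 - (-1421/2 + 467² + (853/6)*467) = -377715 - (-1421/2 + 218089 + 398351/6) = -377715 - 1*851311/3 = -377715 - 851311/3 = -1984456/3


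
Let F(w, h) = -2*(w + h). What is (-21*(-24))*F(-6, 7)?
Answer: -1008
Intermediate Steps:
F(w, h) = -2*h - 2*w (F(w, h) = -2*(h + w) = -2*h - 2*w)
(-21*(-24))*F(-6, 7) = (-21*(-24))*(-2*7 - 2*(-6)) = 504*(-14 + 12) = 504*(-2) = -1008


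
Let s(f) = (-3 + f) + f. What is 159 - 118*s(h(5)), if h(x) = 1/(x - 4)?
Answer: 277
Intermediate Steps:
h(x) = 1/(-4 + x)
s(f) = -3 + 2*f
159 - 118*s(h(5)) = 159 - 118*(-3 + 2/(-4 + 5)) = 159 - 118*(-3 + 2/1) = 159 - 118*(-3 + 2*1) = 159 - 118*(-3 + 2) = 159 - 118*(-1) = 159 + 118 = 277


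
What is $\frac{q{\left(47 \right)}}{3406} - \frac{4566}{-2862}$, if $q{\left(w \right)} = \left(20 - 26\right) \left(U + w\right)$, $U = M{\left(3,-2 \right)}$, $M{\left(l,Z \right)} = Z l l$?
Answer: $\frac{1254484}{812331} \approx 1.5443$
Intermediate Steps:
$M{\left(l,Z \right)} = Z l^{2}$
$U = -18$ ($U = - 2 \cdot 3^{2} = \left(-2\right) 9 = -18$)
$q{\left(w \right)} = 108 - 6 w$ ($q{\left(w \right)} = \left(20 - 26\right) \left(-18 + w\right) = - 6 \left(-18 + w\right) = 108 - 6 w$)
$\frac{q{\left(47 \right)}}{3406} - \frac{4566}{-2862} = \frac{108 - 282}{3406} - \frac{4566}{-2862} = \left(108 - 282\right) \frac{1}{3406} - - \frac{761}{477} = \left(-174\right) \frac{1}{3406} + \frac{761}{477} = - \frac{87}{1703} + \frac{761}{477} = \frac{1254484}{812331}$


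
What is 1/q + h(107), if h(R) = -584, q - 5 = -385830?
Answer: -225321801/385825 ≈ -584.00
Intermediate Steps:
q = -385825 (q = 5 - 385830 = -385825)
1/q + h(107) = 1/(-385825) - 584 = -1/385825 - 584 = -225321801/385825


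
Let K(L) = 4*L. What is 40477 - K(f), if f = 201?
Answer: 39673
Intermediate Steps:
40477 - K(f) = 40477 - 4*201 = 40477 - 1*804 = 40477 - 804 = 39673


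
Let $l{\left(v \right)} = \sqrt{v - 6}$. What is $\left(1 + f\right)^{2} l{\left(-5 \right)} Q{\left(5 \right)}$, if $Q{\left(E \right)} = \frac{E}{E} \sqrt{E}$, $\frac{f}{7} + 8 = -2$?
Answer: $4761 i \sqrt{55} \approx 35309.0 i$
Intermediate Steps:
$f = -70$ ($f = -56 + 7 \left(-2\right) = -56 - 14 = -70$)
$l{\left(v \right)} = \sqrt{-6 + v}$
$Q{\left(E \right)} = \sqrt{E}$ ($Q{\left(E \right)} = 1 \sqrt{E} = \sqrt{E}$)
$\left(1 + f\right)^{2} l{\left(-5 \right)} Q{\left(5 \right)} = \left(1 - 70\right)^{2} \sqrt{-6 - 5} \sqrt{5} = \left(-69\right)^{2} \sqrt{-11} \sqrt{5} = 4761 i \sqrt{11} \sqrt{5} = 4761 i \sqrt{55}$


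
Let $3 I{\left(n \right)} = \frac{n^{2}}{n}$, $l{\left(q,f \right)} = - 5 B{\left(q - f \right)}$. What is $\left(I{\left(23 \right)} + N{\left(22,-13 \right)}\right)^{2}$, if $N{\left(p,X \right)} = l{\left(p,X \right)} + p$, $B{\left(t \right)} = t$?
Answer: $\frac{190096}{9} \approx 21122.0$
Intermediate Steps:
$l{\left(q,f \right)} = - 5 q + 5 f$ ($l{\left(q,f \right)} = - 5 \left(q - f\right) = - 5 q + 5 f$)
$I{\left(n \right)} = \frac{n}{3}$ ($I{\left(n \right)} = \frac{n^{2} \frac{1}{n}}{3} = \frac{n}{3}$)
$N{\left(p,X \right)} = - 4 p + 5 X$ ($N{\left(p,X \right)} = \left(- 5 p + 5 X\right) + p = - 4 p + 5 X$)
$\left(I{\left(23 \right)} + N{\left(22,-13 \right)}\right)^{2} = \left(\frac{1}{3} \cdot 23 + \left(\left(-4\right) 22 + 5 \left(-13\right)\right)\right)^{2} = \left(\frac{23}{3} - 153\right)^{2} = \left(- \frac{436}{3}\right)^{2} = \frac{190096}{9}$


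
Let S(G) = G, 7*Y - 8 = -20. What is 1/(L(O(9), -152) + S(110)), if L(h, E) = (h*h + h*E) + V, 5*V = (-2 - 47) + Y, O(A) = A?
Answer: -7/8310 ≈ -0.00084236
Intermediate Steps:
Y = -12/7 (Y = 8/7 + (⅐)*(-20) = 8/7 - 20/7 = -12/7 ≈ -1.7143)
V = -71/7 (V = ((-2 - 47) - 12/7)/5 = (-49 - 12/7)/5 = (⅕)*(-355/7) = -71/7 ≈ -10.143)
L(h, E) = -71/7 + h² + E*h (L(h, E) = (h*h + h*E) - 71/7 = (h² + E*h) - 71/7 = -71/7 + h² + E*h)
1/(L(O(9), -152) + S(110)) = 1/((-71/7 + 9² - 152*9) + 110) = 1/((-71/7 + 81 - 1368) + 110) = 1/(-9080/7 + 110) = 1/(-8310/7) = -7/8310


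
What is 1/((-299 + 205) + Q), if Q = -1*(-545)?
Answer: 1/451 ≈ 0.0022173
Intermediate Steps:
Q = 545
1/((-299 + 205) + Q) = 1/((-299 + 205) + 545) = 1/(-94 + 545) = 1/451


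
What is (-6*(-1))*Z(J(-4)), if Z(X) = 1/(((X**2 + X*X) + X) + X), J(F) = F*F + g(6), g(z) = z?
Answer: 3/506 ≈ 0.0059289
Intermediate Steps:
J(F) = 6 + F**2 (J(F) = F*F + 6 = F**2 + 6 = 6 + F**2)
Z(X) = 1/(2*X + 2*X**2) (Z(X) = 1/(((X**2 + X**2) + X) + X) = 1/((2*X**2 + X) + X) = 1/((X + 2*X**2) + X) = 1/(2*X + 2*X**2))
(-6*(-1))*Z(J(-4)) = (-6*(-1))*(1/(2*(6 + (-4)**2)*(1 + (6 + (-4)**2)))) = 6*(1/(2*(6 + 16)*(1 + (6 + 16)))) = 6*((1/2)/(22*(1 + 22))) = 6*((1/2)*(1/22)/23) = 6*((1/2)*(1/22)*(1/23)) = 6*(1/1012) = 3/506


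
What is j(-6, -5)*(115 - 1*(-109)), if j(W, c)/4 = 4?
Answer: 3584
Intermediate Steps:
j(W, c) = 16 (j(W, c) = 4*4 = 16)
j(-6, -5)*(115 - 1*(-109)) = 16*(115 - 1*(-109)) = 16*(115 + 109) = 16*224 = 3584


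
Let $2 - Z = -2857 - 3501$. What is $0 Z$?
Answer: $0$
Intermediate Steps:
$Z = 6360$ ($Z = 2 - \left(-2857 - 3501\right) = 2 - -6358 = 2 + 6358 = 6360$)
$0 Z = 0 \cdot 6360 = 0$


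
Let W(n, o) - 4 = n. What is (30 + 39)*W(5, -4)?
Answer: 621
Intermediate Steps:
W(n, o) = 4 + n
(30 + 39)*W(5, -4) = (30 + 39)*(4 + 5) = 69*9 = 621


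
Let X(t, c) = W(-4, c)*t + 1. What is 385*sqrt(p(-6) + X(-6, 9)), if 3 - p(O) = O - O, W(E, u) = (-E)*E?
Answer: 3850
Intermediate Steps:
W(E, u) = -E**2
X(t, c) = 1 - 16*t (X(t, c) = (-1*(-4)**2)*t + 1 = (-1*16)*t + 1 = -16*t + 1 = 1 - 16*t)
p(O) = 3 (p(O) = 3 - (O - O) = 3 - 1*0 = 3 + 0 = 3)
385*sqrt(p(-6) + X(-6, 9)) = 385*sqrt(3 + (1 - 16*(-6))) = 385*sqrt(3 + (1 + 96)) = 385*sqrt(3 + 97) = 385*sqrt(100) = 385*10 = 3850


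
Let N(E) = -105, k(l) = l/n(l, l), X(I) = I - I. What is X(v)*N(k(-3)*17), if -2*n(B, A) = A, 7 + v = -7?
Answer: 0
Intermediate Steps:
v = -14 (v = -7 - 7 = -14)
n(B, A) = -A/2
X(I) = 0
k(l) = -2 (k(l) = l/((-l/2)) = l*(-2/l) = -2)
X(v)*N(k(-3)*17) = 0*(-105) = 0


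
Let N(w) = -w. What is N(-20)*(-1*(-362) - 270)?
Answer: 1840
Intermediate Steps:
N(-20)*(-1*(-362) - 270) = (-1*(-20))*(-1*(-362) - 270) = 20*(362 - 270) = 20*92 = 1840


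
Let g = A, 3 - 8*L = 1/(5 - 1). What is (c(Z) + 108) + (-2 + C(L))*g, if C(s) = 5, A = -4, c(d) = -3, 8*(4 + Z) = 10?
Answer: 93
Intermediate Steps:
Z = -11/4 (Z = -4 + (⅛)*10 = -4 + 5/4 = -11/4 ≈ -2.7500)
L = 11/32 (L = 3/8 - 1/(8*(5 - 1)) = 3/8 - ⅛/4 = 3/8 - ⅛*¼ = 3/8 - 1/32 = 11/32 ≈ 0.34375)
g = -4
(c(Z) + 108) + (-2 + C(L))*g = (-3 + 108) + (-2 + 5)*(-4) = 105 + 3*(-4) = 105 - 12 = 93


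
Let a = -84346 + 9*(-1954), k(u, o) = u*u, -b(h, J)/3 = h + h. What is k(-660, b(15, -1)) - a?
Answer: 537532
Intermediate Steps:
b(h, J) = -6*h (b(h, J) = -3*(h + h) = -6*h)
k(u, o) = u²
a = -101932 (a = -84346 - 17586 = -101932)
k(-660, b(15, -1)) - a = (-660)² - 1*(-101932) = 435600 + 101932 = 537532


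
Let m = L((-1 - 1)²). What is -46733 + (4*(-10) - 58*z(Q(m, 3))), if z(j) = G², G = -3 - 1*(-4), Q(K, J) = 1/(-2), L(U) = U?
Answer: -46831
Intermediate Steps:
m = 4 (m = (-1 - 1)² = (-2)² = 4)
Q(K, J) = -½
G = 1 (G = -3 + 4 = 1)
z(j) = 1 (z(j) = 1² = 1)
-46733 + (4*(-10) - 58*z(Q(m, 3))) = -46733 + (4*(-10) - 58*1) = -46733 + (-40 - 58) = -46733 - 98 = -46831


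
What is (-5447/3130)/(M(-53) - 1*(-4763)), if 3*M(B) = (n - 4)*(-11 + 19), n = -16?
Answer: -16341/44223770 ≈ -0.00036951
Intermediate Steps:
M(B) = -160/3 (M(B) = ((-16 - 4)*(-11 + 19))/3 = (-20*8)/3 = (⅓)*(-160) = -160/3)
(-5447/3130)/(M(-53) - 1*(-4763)) = (-5447/3130)/(-160/3 - 1*(-4763)) = (-5447*1/3130)/(-160/3 + 4763) = -5447/(3130*14129/3) = -5447/3130*3/14129 = -16341/44223770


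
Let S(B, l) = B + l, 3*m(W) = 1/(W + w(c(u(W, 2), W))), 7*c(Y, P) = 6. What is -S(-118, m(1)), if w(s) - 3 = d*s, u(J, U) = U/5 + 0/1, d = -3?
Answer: 3533/30 ≈ 117.77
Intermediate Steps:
u(J, U) = U/5 (u(J, U) = U*(⅕) + 0*1 = U/5 + 0 = U/5)
c(Y, P) = 6/7 (c(Y, P) = (⅐)*6 = 6/7)
w(s) = 3 - 3*s
m(W) = 1/(3*(3/7 + W)) (m(W) = 1/(3*(W + (3 - 3*6/7))) = 1/(3*(W + (3 - 18/7))) = 1/(3*(W + 3/7)) = 1/(3*(3/7 + W)))
-S(-118, m(1)) = -(-118 + 7/(3*(3 + 7*1))) = -(-118 + 7/(3*(3 + 7))) = -(-118 + (7/3)/10) = -(-118 + (7/3)*(⅒)) = -(-118 + 7/30) = -1*(-3533/30) = 3533/30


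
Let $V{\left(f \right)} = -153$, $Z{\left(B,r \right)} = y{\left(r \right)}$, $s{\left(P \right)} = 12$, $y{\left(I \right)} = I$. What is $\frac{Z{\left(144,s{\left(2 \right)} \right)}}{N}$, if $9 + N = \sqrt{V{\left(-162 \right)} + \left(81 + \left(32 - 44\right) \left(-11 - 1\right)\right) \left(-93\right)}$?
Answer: $- \frac{12}{2351} - \frac{4 i \sqrt{2342}}{2351} \approx -0.0051042 - 0.082338 i$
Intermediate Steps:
$Z{\left(B,r \right)} = r$
$N = -9 + 3 i \sqrt{2342}$ ($N = -9 + \sqrt{-153 + \left(81 + \left(32 - 44\right) \left(-11 - 1\right)\right) \left(-93\right)} = -9 + \sqrt{-153 + \left(81 - -144\right) \left(-93\right)} = -9 + \sqrt{-153 + \left(81 + 144\right) \left(-93\right)} = -9 + \sqrt{-153 + 225 \left(-93\right)} = -9 + \sqrt{-153 - 20925} = -9 + \sqrt{-21078} = -9 + 3 i \sqrt{2342} \approx -9.0 + 145.18 i$)
$\frac{Z{\left(144,s{\left(2 \right)} \right)}}{N} = \frac{12}{-9 + 3 i \sqrt{2342}}$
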